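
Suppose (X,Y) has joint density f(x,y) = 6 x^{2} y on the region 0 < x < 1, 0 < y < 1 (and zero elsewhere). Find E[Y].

E[Y] = ∫_0^1 ∫_0^1 y × f(x,y) dx dy
= \frac{2}{3}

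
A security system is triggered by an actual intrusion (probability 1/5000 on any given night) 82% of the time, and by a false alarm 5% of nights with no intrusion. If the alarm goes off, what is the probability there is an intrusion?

Let D = the rare event, + = positive/flagged.
P(D) = 1/5000
P(+|D) = 82/100 = 41/50
P(+|D') = 5/100 = 1/20
P(+) = P(+|D)P(D) + P(+|D')P(D')
     = \frac{41}{50} × \frac{1}{5000} + \frac{1}{20} × \frac{4999}{5000}
     = \frac{25077}{500000}
P(D|+) = P(+|D)P(D)/P(+) = \frac{82}{25077}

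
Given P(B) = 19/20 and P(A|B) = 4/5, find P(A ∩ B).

By definition, P(A|B) = P(A ∩ B) / P(B)
So P(A ∩ B) = P(A|B) × P(B)
= 4/5 × 19/20
= 19/25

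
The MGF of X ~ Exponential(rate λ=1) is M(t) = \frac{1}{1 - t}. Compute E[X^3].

To find E[X^3], compute M^(3)(0):
M^(1)(t) = \frac{1}{\left(1 - t\right)^{2}}
M^(2)(t) = \frac{2}{\left(1 - t\right)^{3}}
M^(3)(t) = \frac{6}{\left(1 - t\right)^{4}}
M^(3)(0) = 6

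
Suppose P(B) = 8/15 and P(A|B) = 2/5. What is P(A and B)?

By definition, P(A|B) = P(A ∩ B) / P(B)
So P(A ∩ B) = P(A|B) × P(B)
= 2/5 × 8/15
= 16/75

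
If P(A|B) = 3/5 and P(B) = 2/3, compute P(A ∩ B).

By definition, P(A|B) = P(A ∩ B) / P(B)
So P(A ∩ B) = P(A|B) × P(B)
= 3/5 × 2/3
= 2/5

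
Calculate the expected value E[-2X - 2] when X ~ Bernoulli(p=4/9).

For X ~ Bernoulli(p=4/9):
E[X] = \frac{4}{9}
E[-2X - 2] = -2 × E[X] - 2 = - \frac{26}{9}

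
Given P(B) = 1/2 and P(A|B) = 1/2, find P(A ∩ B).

By definition, P(A|B) = P(A ∩ B) / P(B)
So P(A ∩ B) = P(A|B) × P(B)
= 1/2 × 1/2
= 1/4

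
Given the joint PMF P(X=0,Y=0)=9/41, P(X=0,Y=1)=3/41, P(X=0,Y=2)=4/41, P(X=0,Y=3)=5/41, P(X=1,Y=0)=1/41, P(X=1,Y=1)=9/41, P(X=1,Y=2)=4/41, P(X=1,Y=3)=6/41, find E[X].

First find marginal of X:
P(X=0) = 21/41
P(X=1) = 20/41
E[X] = 0 × 21/41 + 1 × 20/41 = 20/41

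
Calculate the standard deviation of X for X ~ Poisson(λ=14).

For X ~ Poisson(λ=14):
Var(X) = 14
SD(X) = √(Var(X)) = √(14) = \sqrt{14}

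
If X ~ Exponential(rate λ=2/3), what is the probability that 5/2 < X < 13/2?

P(5/2 < X < 13/2) = ∫_{5/2}^{13/2} f(x) dx
where f(x) = \frac{2 e^{- \frac{2 x}{3}}}{3}
= - \frac{1 - e^{\frac{8}{3}}}{e^{\frac{13}{3}}}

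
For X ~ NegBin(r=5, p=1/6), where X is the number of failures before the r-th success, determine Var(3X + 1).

For X ~ NegBin(r=5, p=1/6), where X is the number of failures before the r-th success:
Var(X) = 150
Var(3X + 1) = (3)² × Var(X) = 9 × 150 = 1350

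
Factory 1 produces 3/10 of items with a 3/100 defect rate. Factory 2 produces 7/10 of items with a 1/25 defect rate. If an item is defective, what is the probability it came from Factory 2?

Using Bayes' theorem:
P(F1) = 3/10, P(D|F1) = 3/100
P(F2) = 7/10, P(D|F2) = 1/25
P(D) = P(D|F1)P(F1) + P(D|F2)P(F2)
     = \frac{37}{1000}
P(F2|D) = P(D|F2)P(F2) / P(D)
= \frac{28}{37}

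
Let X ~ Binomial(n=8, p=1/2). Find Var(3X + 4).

For X ~ Binomial(n=8, p=1/2):
Var(X) = 2
Var(3X + 4) = (3)² × Var(X) = 9 × 2 = 18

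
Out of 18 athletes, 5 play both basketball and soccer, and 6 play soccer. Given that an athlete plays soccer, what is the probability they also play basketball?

P(A ∩ B) = 5/18
P(B) = 6/18 = 1/3
P(A|B) = P(A ∩ B) / P(B) = (5/18) / (1/3) = 5/6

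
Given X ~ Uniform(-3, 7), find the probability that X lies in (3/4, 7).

P(3/4 < X < 7) = ∫_{3/4}^{7} f(x) dx
where f(x) = \frac{1}{10}
= \frac{5}{8}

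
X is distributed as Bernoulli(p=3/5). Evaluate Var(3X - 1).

For X ~ Bernoulli(p=3/5):
Var(X) = \frac{6}{25}
Var(3X - 1) = (3)² × Var(X) = 9 × \frac{6}{25} = \frac{54}{25}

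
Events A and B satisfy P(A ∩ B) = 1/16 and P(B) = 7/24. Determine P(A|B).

P(A|B) = P(A ∩ B) / P(B)
= (1/16) / (7/24)
= 3/14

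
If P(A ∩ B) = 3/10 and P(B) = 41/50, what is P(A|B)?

P(A|B) = P(A ∩ B) / P(B)
= (3/10) / (41/50)
= 15/41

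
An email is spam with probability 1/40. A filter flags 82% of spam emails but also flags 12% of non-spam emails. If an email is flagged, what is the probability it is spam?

Let D = the rare event, + = positive/flagged.
P(D) = 1/40
P(+|D) = 82/100 = 41/50
P(+|D') = 12/100 = 3/25
P(+) = P(+|D)P(D) + P(+|D')P(D')
     = \frac{41}{50} × \frac{1}{40} + \frac{3}{25} × \frac{39}{40}
     = \frac{11}{80}
P(D|+) = P(+|D)P(D)/P(+) = \frac{41}{275}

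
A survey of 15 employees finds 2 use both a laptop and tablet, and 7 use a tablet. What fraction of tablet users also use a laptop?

P(A ∩ B) = 2/15
P(B) = 7/15
P(A|B) = P(A ∩ B) / P(B) = (2/15) / (7/15) = 2/7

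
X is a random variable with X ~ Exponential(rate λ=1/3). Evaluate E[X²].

Using the identity E[X²] = Var(X) + (E[X])²:
E[X] = 3
Var(X) = 9
E[X²] = 9 + (3)²
= 18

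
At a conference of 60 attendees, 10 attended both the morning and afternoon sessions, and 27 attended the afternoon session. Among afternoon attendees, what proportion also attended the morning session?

P(A ∩ B) = 10/60 = 1/6
P(B) = 27/60 = 9/20
P(A|B) = P(A ∩ B) / P(B) = (1/6) / (9/20) = 10/27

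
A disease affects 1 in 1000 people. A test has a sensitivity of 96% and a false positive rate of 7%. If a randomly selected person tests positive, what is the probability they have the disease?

Let D = the rare event, + = positive/flagged.
P(D) = 1/1000
P(+|D) = 96/100 = 24/25
P(+|D') = 7/100
P(+) = P(+|D)P(D) + P(+|D')P(D')
     = \frac{24}{25} × \frac{1}{1000} + \frac{7}{100} × \frac{999}{1000}
     = \frac{7089}{100000}
P(D|+) = P(+|D)P(D)/P(+) = \frac{32}{2363}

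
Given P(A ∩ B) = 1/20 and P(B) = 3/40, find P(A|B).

P(A|B) = P(A ∩ B) / P(B)
= (1/20) / (3/40)
= 2/3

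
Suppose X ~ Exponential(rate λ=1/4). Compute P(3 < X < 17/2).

P(3 < X < 17/2) = ∫_{3}^{17/2} f(x) dx
where f(x) = \frac{e^{- \frac{x}{4}}}{4}
= - \frac{1}{e^{\frac{17}{8}}} + e^{- \frac{3}{4}}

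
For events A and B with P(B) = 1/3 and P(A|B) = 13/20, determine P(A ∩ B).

By definition, P(A|B) = P(A ∩ B) / P(B)
So P(A ∩ B) = P(A|B) × P(B)
= 13/20 × 1/3
= 13/60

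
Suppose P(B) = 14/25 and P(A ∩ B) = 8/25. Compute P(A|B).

P(A|B) = P(A ∩ B) / P(B)
= (8/25) / (14/25)
= 4/7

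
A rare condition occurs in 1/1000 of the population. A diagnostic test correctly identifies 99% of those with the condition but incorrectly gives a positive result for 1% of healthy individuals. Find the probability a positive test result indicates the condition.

Let D = the rare event, + = positive/flagged.
P(D) = 1/1000
P(+|D) = 99/100
P(+|D') = 1/100
P(+) = P(+|D)P(D) + P(+|D')P(D')
     = \frac{99}{100} × \frac{1}{1000} + \frac{1}{100} × \frac{999}{1000}
     = \frac{549}{50000}
P(D|+) = P(+|D)P(D)/P(+) = \frac{11}{122}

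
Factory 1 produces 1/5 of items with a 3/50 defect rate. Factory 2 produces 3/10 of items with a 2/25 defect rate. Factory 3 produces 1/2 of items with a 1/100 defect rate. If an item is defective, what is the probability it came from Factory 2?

Using Bayes' theorem:
P(F1) = 1/5, P(D|F1) = 3/50
P(F2) = 3/10, P(D|F2) = 2/25
P(F3) = 1/2, P(D|F3) = 1/100
P(D) = P(D|F1)P(F1) + P(D|F2)P(F2) + P(D|F3)P(F3)
     = \frac{41}{1000}
P(F2|D) = P(D|F2)P(F2) / P(D)
= \frac{24}{41}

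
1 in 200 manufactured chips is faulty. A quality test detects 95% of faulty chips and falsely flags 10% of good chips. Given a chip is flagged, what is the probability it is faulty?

Let D = the rare event, + = positive/flagged.
P(D) = 1/200
P(+|D) = 95/100 = 19/20
P(+|D') = 10/100 = 1/10
P(+) = P(+|D)P(D) + P(+|D')P(D')
     = \frac{19}{20} × \frac{1}{200} + \frac{1}{10} × \frac{199}{200}
     = \frac{417}{4000}
P(D|+) = P(+|D)P(D)/P(+) = \frac{19}{417}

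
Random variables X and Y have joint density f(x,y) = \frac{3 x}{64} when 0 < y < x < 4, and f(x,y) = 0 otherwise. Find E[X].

f_X(x) = ∫_0^x \frac{3 x}{64} dy = \frac{3 x^{2}}{64}
E[X] = ∫_0^4 x × (\frac{3 x^{2}}{64}) dx = 3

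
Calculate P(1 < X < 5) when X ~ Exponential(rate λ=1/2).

P(1 < X < 5) = ∫_{1}^{5} f(x) dx
where f(x) = \frac{e^{- \frac{x}{2}}}{2}
= - \frac{1 - e^{2}}{e^{\frac{5}{2}}}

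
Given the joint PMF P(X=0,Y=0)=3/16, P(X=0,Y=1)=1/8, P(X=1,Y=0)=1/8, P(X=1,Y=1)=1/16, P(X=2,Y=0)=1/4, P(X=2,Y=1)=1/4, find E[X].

First find marginal of X:
P(X=0) = 5/16
P(X=1) = 3/16
P(X=2) = 1/2
E[X] = 0 × 5/16 + 1 × 3/16 + 2 × 1/2 = 19/16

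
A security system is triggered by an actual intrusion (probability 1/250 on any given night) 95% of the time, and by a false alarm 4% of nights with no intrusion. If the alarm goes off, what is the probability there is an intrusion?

Let D = the rare event, + = positive/flagged.
P(D) = 1/250
P(+|D) = 95/100 = 19/20
P(+|D') = 4/100 = 1/25
P(+) = P(+|D)P(D) + P(+|D')P(D')
     = \frac{19}{20} × \frac{1}{250} + \frac{1}{25} × \frac{249}{250}
     = \frac{1091}{25000}
P(D|+) = P(+|D)P(D)/P(+) = \frac{95}{1091}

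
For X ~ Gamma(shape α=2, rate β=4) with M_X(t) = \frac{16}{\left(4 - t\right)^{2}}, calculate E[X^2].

To find E[X^2], compute M^(2)(0):
M^(1)(t) = \frac{32}{\left(4 - t\right)^{3}}
M^(2)(t) = \frac{96}{\left(4 - t\right)^{4}}
M^(2)(0) = \frac{3}{8}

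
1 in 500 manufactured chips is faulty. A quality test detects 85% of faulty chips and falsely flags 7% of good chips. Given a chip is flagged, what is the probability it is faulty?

Let D = the rare event, + = positive/flagged.
P(D) = 1/500
P(+|D) = 85/100 = 17/20
P(+|D') = 7/100
P(+) = P(+|D)P(D) + P(+|D')P(D')
     = \frac{17}{20} × \frac{1}{500} + \frac{7}{100} × \frac{499}{500}
     = \frac{1789}{25000}
P(D|+) = P(+|D)P(D)/P(+) = \frac{85}{3578}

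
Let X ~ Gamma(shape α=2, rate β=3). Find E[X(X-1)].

E[X(X-1)] = E[X² - X] = E[X²] - E[X]
E[X] = \frac{2}{3}
E[X²] = Var(X) + (E[X])² = \frac{2}{9} + (\frac{2}{3})² = \frac{2}{3}
E[X(X-1)] = \frac{2}{3} - \frac{2}{3} = 0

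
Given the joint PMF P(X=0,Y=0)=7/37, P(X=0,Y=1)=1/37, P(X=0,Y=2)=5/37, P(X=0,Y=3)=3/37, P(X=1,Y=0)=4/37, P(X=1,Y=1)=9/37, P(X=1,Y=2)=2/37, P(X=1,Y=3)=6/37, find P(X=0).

P(X=0) = P(X=0,Y=0) + P(X=0,Y=1) + P(X=0,Y=2) + P(X=0,Y=3)
= 7/37 + 1/37 + 5/37 + 3/37
= 16/37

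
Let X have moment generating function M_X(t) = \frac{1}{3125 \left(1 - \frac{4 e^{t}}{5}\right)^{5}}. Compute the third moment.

To find E[X^3], compute M^(3)(0):
M^(1)(t) = \frac{4 e^{t}}{3125 \left(1 - \frac{4 e^{t}}{5}\right)^{6}}
M^(2)(t) = \frac{4 e^{t}}{3125 \left(1 - \frac{4 e^{t}}{5}\right)^{6}} + \frac{96 e^{2 t}}{15625 \left(1 - \frac{4 e^{t}}{5}\right)^{7}}
M^(3)(t) = \frac{4 e^{t}}{3125 \left(1 - \frac{4 e^{t}}{5}\right)^{6}} + \frac{288 e^{2 t}}{15625 \left(1 - \frac{4 e^{t}}{5}\right)^{7}} + \frac{2688 e^{3 t}}{78125 \left(1 - \frac{4 e^{t}}{5}\right)^{8}}
M^(3)(0) = 14900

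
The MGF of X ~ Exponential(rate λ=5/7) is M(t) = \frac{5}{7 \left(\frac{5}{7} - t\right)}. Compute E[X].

To find E[X], compute M^(1)(0):
M^(1)(t) = \frac{5}{7 \left(\frac{5}{7} - t\right)^{2}}
M^(1)(0) = \frac{7}{5}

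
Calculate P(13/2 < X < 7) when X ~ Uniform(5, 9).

P(13/2 < X < 7) = ∫_{13/2}^{7} f(x) dx
where f(x) = \frac{1}{4}
= \frac{1}{8}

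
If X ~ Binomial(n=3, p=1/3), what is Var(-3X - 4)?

For X ~ Binomial(n=3, p=1/3):
Var(X) = \frac{2}{3}
Var(-3X - 4) = (-3)² × Var(X) = 9 × \frac{2}{3} = 6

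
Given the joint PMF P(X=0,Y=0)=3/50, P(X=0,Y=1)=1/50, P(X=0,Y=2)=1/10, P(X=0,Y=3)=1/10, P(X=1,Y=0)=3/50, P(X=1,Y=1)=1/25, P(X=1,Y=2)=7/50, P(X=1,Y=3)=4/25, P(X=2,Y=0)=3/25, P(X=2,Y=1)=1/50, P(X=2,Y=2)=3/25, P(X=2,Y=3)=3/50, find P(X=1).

P(X=1) = P(X=1,Y=0) + P(X=1,Y=1) + P(X=1,Y=2) + P(X=1,Y=3)
= 3/50 + 1/25 + 7/50 + 4/25
= 2/5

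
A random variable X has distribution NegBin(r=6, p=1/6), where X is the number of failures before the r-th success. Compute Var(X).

For X ~ NegBin(r=6, p=1/6), where X is the number of failures before the r-th success:
Var(X) = 180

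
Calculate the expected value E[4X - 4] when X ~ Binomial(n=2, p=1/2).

For X ~ Binomial(n=2, p=1/2):
E[X] = 1
E[4X - 4] = 4 × E[X] - 4 = 0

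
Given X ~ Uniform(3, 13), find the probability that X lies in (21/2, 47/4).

P(21/2 < X < 47/4) = ∫_{21/2}^{47/4} f(x) dx
where f(x) = \frac{1}{10}
= \frac{1}{8}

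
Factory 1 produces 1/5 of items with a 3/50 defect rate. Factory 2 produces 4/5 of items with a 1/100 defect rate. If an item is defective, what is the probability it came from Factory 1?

Using Bayes' theorem:
P(F1) = 1/5, P(D|F1) = 3/50
P(F2) = 4/5, P(D|F2) = 1/100
P(D) = P(D|F1)P(F1) + P(D|F2)P(F2)
     = \frac{1}{50}
P(F1|D) = P(D|F1)P(F1) / P(D)
= \frac{3}{5}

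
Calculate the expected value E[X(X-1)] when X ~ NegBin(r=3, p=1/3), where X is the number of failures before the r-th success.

E[X(X-1)] = E[X² - X] = E[X²] - E[X]
E[X] = 6
E[X²] = Var(X) + (E[X])² = 18 + (6)² = 54
E[X(X-1)] = 54 - 6 = 48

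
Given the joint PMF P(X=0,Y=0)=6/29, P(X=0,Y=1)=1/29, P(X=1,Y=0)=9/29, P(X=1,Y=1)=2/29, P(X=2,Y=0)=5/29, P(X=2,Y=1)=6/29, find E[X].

First find marginal of X:
P(X=0) = 7/29
P(X=1) = 11/29
P(X=2) = 11/29
E[X] = 0 × 7/29 + 1 × 11/29 + 2 × 11/29 = 33/29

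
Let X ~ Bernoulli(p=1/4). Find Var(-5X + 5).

For X ~ Bernoulli(p=1/4):
Var(X) = \frac{3}{16}
Var(-5X + 5) = (-5)² × Var(X) = 25 × \frac{3}{16} = \frac{75}{16}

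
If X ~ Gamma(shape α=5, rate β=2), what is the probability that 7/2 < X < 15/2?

P(7/2 < X < 15/2) = ∫_{7/2}^{15/2} f(x) dx
where f(x) = \frac{4 x^{4} e^{- 2 x}}{3}
= \frac{-67209 + 4553 e^{8}}{24 e^{15}}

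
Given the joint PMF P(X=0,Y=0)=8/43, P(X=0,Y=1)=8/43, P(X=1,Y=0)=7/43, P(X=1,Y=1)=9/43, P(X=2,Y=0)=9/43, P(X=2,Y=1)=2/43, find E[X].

First find marginal of X:
P(X=0) = 16/43
P(X=1) = 16/43
P(X=2) = 11/43
E[X] = 0 × 16/43 + 1 × 16/43 + 2 × 11/43 = 38/43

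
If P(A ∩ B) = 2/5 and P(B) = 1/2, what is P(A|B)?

P(A|B) = P(A ∩ B) / P(B)
= (2/5) / (1/2)
= 4/5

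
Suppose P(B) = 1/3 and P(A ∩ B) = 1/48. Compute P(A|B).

P(A|B) = P(A ∩ B) / P(B)
= (1/48) / (1/3)
= 1/16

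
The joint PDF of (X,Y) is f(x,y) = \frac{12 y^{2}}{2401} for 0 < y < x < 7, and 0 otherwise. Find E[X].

f_X(x) = ∫_0^x \frac{12 y^{2}}{2401} dy = \frac{4 x^{3}}{2401}
E[X] = ∫_0^7 x × (\frac{4 x^{3}}{2401}) dx = \frac{28}{5}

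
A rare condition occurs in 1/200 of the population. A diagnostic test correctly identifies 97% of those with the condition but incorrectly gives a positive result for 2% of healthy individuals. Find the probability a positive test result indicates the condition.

Let D = the rare event, + = positive/flagged.
P(D) = 1/200
P(+|D) = 97/100
P(+|D') = 2/100 = 1/50
P(+) = P(+|D)P(D) + P(+|D')P(D')
     = \frac{97}{100} × \frac{1}{200} + \frac{1}{50} × \frac{199}{200}
     = \frac{99}{4000}
P(D|+) = P(+|D)P(D)/P(+) = \frac{97}{495}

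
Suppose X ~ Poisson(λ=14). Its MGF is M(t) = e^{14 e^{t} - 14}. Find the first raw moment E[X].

To find E[X], compute M^(1)(0):
M^(1)(t) = 14 e^{t} e^{14 e^{t} - 14}
M^(1)(0) = 14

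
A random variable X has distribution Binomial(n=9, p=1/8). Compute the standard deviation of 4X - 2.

For X ~ Binomial(n=9, p=1/8):
Var(X) = \frac{63}{64}
SD(X) = √(Var(X)) = √(\frac{63}{64}) = \frac{3 \sqrt{7}}{8}
SD(4X - 2) = |4| × SD(X) = 4 × \frac{3 \sqrt{7}}{8} = \frac{3 \sqrt{7}}{2}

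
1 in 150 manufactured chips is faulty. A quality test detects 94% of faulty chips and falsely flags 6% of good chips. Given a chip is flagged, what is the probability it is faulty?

Let D = the rare event, + = positive/flagged.
P(D) = 1/150
P(+|D) = 94/100 = 47/50
P(+|D') = 6/100 = 3/50
P(+) = P(+|D)P(D) + P(+|D')P(D')
     = \frac{47}{50} × \frac{1}{150} + \frac{3}{50} × \frac{149}{150}
     = \frac{247}{3750}
P(D|+) = P(+|D)P(D)/P(+) = \frac{47}{494}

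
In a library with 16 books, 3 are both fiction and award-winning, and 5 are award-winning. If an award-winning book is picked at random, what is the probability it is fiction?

P(A ∩ B) = 3/16
P(B) = 5/16
P(A|B) = P(A ∩ B) / P(B) = (3/16) / (5/16) = 3/5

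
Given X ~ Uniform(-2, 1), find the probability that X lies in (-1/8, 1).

P(-1/8 < X < 1) = ∫_{-1/8}^{1} f(x) dx
where f(x) = \frac{1}{3}
= \frac{3}{8}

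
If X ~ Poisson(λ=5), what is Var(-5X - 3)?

For X ~ Poisson(λ=5):
Var(X) = 5
Var(-5X - 3) = (-5)² × Var(X) = 25 × 5 = 125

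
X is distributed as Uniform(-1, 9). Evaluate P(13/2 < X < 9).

P(13/2 < X < 9) = ∫_{13/2}^{9} f(x) dx
where f(x) = \frac{1}{10}
= \frac{1}{4}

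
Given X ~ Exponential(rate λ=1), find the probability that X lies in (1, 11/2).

P(1 < X < 11/2) = ∫_{1}^{11/2} f(x) dx
where f(x) = e^{- x}
= - \frac{1}{e^{\frac{11}{2}}} + e^{-1}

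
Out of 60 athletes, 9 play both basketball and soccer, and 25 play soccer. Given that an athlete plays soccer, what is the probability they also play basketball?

P(A ∩ B) = 9/60 = 3/20
P(B) = 25/60 = 5/12
P(A|B) = P(A ∩ B) / P(B) = (3/20) / (5/12) = 9/25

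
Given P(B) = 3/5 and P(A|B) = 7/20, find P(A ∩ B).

By definition, P(A|B) = P(A ∩ B) / P(B)
So P(A ∩ B) = P(A|B) × P(B)
= 7/20 × 3/5
= 21/100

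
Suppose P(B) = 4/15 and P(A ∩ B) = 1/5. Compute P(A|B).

P(A|B) = P(A ∩ B) / P(B)
= (1/5) / (4/15)
= 3/4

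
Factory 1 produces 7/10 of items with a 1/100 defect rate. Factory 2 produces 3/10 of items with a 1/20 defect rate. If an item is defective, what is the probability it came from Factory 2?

Using Bayes' theorem:
P(F1) = 7/10, P(D|F1) = 1/100
P(F2) = 3/10, P(D|F2) = 1/20
P(D) = P(D|F1)P(F1) + P(D|F2)P(F2)
     = \frac{11}{500}
P(F2|D) = P(D|F2)P(F2) / P(D)
= \frac{15}{22}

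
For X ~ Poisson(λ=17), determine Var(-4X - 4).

For X ~ Poisson(λ=17):
Var(X) = 17
Var(-4X - 4) = (-4)² × Var(X) = 16 × 17 = 272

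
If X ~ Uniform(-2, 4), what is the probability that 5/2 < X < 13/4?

P(5/2 < X < 13/4) = ∫_{5/2}^{13/4} f(x) dx
where f(x) = \frac{1}{6}
= \frac{1}{8}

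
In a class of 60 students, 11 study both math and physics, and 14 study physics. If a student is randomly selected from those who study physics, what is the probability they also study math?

P(A ∩ B) = 11/60
P(B) = 14/60 = 7/30
P(A|B) = P(A ∩ B) / P(B) = (11/60) / (7/30) = 11/14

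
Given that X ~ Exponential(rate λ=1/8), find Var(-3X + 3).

For X ~ Exponential(rate λ=1/8):
Var(X) = 64
Var(-3X + 3) = (-3)² × Var(X) = 9 × 64 = 576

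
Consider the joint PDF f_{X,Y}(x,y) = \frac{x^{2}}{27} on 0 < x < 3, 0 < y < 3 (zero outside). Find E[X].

f_X(x) = ∫_0^3 \frac{x^{2}}{27} dy = \frac{x^{2}}{9}
E[X] = ∫_0^3 x × (\frac{x^{2}}{9}) dx = \frac{9}{4}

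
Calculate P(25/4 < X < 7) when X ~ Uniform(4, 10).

P(25/4 < X < 7) = ∫_{25/4}^{7} f(x) dx
where f(x) = \frac{1}{6}
= \frac{1}{8}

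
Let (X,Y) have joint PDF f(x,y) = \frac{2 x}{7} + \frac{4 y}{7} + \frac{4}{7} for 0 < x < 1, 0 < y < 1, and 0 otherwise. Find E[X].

E[X] = ∫_0^1 ∫_0^1 x × f(x,y) dy dx
= ∫_0^1 ∫_0^1 x × (\frac{2 x}{7} + \frac{4 y}{7} + \frac{4}{7}) dy dx
= \frac{11}{21}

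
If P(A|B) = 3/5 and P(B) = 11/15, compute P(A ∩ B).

By definition, P(A|B) = P(A ∩ B) / P(B)
So P(A ∩ B) = P(A|B) × P(B)
= 3/5 × 11/15
= 11/25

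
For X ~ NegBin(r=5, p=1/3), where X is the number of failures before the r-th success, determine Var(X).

For X ~ NegBin(r=5, p=1/3), where X is the number of failures before the r-th success:
Var(X) = 30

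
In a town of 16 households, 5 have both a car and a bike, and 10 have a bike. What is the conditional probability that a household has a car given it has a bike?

P(A ∩ B) = 5/16
P(B) = 10/16 = 5/8
P(A|B) = P(A ∩ B) / P(B) = (5/16) / (5/8) = 1/2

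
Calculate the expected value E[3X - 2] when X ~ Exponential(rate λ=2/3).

For X ~ Exponential(rate λ=2/3):
E[X] = \frac{3}{2}
E[3X - 2] = 3 × E[X] - 2 = \frac{5}{2}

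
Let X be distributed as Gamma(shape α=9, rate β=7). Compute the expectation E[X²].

Using the identity E[X²] = Var(X) + (E[X])²:
E[X] = \frac{9}{7}
Var(X) = \frac{9}{49}
E[X²] = \frac{9}{49} + (\frac{9}{7})²
= \frac{90}{49}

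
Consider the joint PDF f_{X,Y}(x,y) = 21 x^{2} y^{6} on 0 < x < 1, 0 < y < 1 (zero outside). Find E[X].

E[X] = ∫_0^1 ∫_0^1 x × f(x,y) dy dx
= ∫_0^1 ∫_0^1 x × (21 x^{2} y^{6}) dy dx
= \frac{3}{4}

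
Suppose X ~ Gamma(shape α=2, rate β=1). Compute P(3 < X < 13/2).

P(3 < X < 13/2) = ∫_{3}^{13/2} f(x) dx
where f(x) = x e^{- x}
= - \frac{15}{2 e^{\frac{13}{2}}} + \frac{4}{e^{3}}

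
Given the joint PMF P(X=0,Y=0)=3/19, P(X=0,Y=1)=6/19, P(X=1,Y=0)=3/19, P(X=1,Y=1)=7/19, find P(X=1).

P(X=1) = P(X=1,Y=0) + P(X=1,Y=1)
= 3/19 + 7/19
= 10/19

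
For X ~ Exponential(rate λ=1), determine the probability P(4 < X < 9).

P(4 < X < 9) = ∫_{4}^{9} f(x) dx
where f(x) = e^{- x}
= - \frac{1 - e^{5}}{e^{9}}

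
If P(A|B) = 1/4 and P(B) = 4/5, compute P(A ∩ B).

By definition, P(A|B) = P(A ∩ B) / P(B)
So P(A ∩ B) = P(A|B) × P(B)
= 1/4 × 4/5
= 1/5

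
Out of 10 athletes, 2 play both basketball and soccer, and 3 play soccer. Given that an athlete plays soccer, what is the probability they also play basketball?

P(A ∩ B) = 2/10 = 1/5
P(B) = 3/10
P(A|B) = P(A ∩ B) / P(B) = (1/5) / (3/10) = 2/3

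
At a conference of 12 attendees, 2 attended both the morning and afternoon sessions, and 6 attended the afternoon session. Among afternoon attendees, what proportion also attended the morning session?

P(A ∩ B) = 2/12 = 1/6
P(B) = 6/12 = 1/2
P(A|B) = P(A ∩ B) / P(B) = (1/6) / (1/2) = 1/3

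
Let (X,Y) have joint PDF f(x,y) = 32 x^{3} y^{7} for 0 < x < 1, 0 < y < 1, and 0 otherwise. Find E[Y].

E[Y] = ∫_0^1 ∫_0^1 y × f(x,y) dx dy
= \frac{8}{9}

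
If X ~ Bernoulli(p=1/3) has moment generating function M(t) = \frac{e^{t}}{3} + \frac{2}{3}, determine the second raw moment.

To find E[X^2], compute M^(2)(0):
M^(1)(t) = \frac{e^{t}}{3}
M^(2)(t) = \frac{e^{t}}{3}
M^(2)(0) = \frac{1}{3}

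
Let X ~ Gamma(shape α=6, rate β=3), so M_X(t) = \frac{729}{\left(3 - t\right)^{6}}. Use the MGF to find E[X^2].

To find E[X^2], compute M^(2)(0):
M^(1)(t) = \frac{4374}{\left(3 - t\right)^{7}}
M^(2)(t) = \frac{30618}{\left(3 - t\right)^{8}}
M^(2)(0) = \frac{14}{3}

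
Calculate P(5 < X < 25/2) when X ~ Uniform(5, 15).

P(5 < X < 25/2) = ∫_{5}^{25/2} f(x) dx
where f(x) = \frac{1}{10}
= \frac{3}{4}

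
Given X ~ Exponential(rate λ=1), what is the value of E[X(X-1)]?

E[X(X-1)] = E[X² - X] = E[X²] - E[X]
E[X] = 1
E[X²] = Var(X) + (E[X])² = 1 + (1)² = 2
E[X(X-1)] = 2 - 1 = 1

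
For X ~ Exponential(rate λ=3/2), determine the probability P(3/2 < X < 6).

P(3/2 < X < 6) = ∫_{3/2}^{6} f(x) dx
where f(x) = \frac{3 e^{- \frac{3 x}{2}}}{2}
= - \frac{1}{e^{9}} + e^{- \frac{9}{4}}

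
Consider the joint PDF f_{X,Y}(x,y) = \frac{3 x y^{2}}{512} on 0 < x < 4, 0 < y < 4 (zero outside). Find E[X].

f_X(x) = ∫_0^4 \frac{3 x y^{2}}{512} dy = \frac{x}{8}
E[X] = ∫_0^4 x × (\frac{x}{8}) dx = \frac{8}{3}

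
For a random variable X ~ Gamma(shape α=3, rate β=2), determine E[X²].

Using the identity E[X²] = Var(X) + (E[X])²:
E[X] = \frac{3}{2}
Var(X) = \frac{3}{4}
E[X²] = \frac{3}{4} + (\frac{3}{2})²
= 3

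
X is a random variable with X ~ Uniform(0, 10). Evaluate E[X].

For X ~ Uniform(0, 10), the expected value is:
E[X] = 5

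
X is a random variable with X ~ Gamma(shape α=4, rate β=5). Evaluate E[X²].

Using the identity E[X²] = Var(X) + (E[X])²:
E[X] = \frac{4}{5}
Var(X) = \frac{4}{25}
E[X²] = \frac{4}{25} + (\frac{4}{5})²
= \frac{4}{5}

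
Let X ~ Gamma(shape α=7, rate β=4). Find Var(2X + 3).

For X ~ Gamma(shape α=7, rate β=4):
Var(X) = \frac{7}{16}
Var(2X + 3) = (2)² × Var(X) = 4 × \frac{7}{16} = \frac{7}{4}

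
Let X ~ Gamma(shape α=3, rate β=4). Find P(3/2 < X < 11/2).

P(3/2 < X < 11/2) = ∫_{3/2}^{11/2} f(x) dx
where f(x) = 32 x^{2} e^{- 4 x}
= \frac{5 \left(-53 + 5 e^{16}\right)}{e^{22}}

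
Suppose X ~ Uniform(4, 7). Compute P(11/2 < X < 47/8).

P(11/2 < X < 47/8) = ∫_{11/2}^{47/8} f(x) dx
where f(x) = \frac{1}{3}
= \frac{1}{8}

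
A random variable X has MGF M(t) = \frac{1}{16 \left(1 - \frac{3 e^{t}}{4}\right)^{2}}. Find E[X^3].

To find E[X^3], compute M^(3)(0):
M^(1)(t) = \frac{3 e^{t}}{32 \left(1 - \frac{3 e^{t}}{4}\right)^{3}}
M^(2)(t) = \frac{3 e^{t}}{32 \left(1 - \frac{3 e^{t}}{4}\right)^{3}} + \frac{27 e^{2 t}}{128 \left(1 - \frac{3 e^{t}}{4}\right)^{4}}
M^(3)(t) = \frac{3 e^{t}}{32 \left(1 - \frac{3 e^{t}}{4}\right)^{3}} + \frac{81 e^{2 t}}{128 \left(1 - \frac{3 e^{t}}{4}\right)^{4}} + \frac{81 e^{3 t}}{128 \left(1 - \frac{3 e^{t}}{4}\right)^{5}}
M^(3)(0) = 816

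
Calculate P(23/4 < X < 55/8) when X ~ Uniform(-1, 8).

P(23/4 < X < 55/8) = ∫_{23/4}^{55/8} f(x) dx
where f(x) = \frac{1}{9}
= \frac{1}{8}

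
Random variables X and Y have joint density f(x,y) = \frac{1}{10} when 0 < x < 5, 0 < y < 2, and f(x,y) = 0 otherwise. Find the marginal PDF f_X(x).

f_X(x) = ∫_0^2 f(x,y) dy
= ∫_0^2 \frac{1}{10} dy
= \frac{1}{5} for 0 < x < 5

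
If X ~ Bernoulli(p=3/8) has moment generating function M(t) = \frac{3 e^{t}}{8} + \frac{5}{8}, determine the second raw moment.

To find E[X^2], compute M^(2)(0):
M^(1)(t) = \frac{3 e^{t}}{8}
M^(2)(t) = \frac{3 e^{t}}{8}
M^(2)(0) = \frac{3}{8}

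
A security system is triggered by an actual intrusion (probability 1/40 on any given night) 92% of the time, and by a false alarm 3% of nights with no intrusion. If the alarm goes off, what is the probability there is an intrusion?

Let D = the rare event, + = positive/flagged.
P(D) = 1/40
P(+|D) = 92/100 = 23/25
P(+|D') = 3/100
P(+) = P(+|D)P(D) + P(+|D')P(D')
     = \frac{23}{25} × \frac{1}{40} + \frac{3}{100} × \frac{39}{40}
     = \frac{209}{4000}
P(D|+) = P(+|D)P(D)/P(+) = \frac{92}{209}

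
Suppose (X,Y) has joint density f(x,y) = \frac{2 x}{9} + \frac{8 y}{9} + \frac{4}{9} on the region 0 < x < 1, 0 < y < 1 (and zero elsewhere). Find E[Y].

E[Y] = ∫_0^1 ∫_0^1 y × f(x,y) dx dy
= \frac{31}{54}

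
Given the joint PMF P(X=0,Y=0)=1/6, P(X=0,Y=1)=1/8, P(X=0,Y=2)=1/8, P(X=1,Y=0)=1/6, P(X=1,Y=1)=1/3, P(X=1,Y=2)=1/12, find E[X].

First find marginal of X:
P(X=0) = 5/12
P(X=1) = 7/12
E[X] = 0 × 5/12 + 1 × 7/12 = 7/12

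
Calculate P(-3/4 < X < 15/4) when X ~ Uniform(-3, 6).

P(-3/4 < X < 15/4) = ∫_{-3/4}^{15/4} f(x) dx
where f(x) = \frac{1}{9}
= \frac{1}{2}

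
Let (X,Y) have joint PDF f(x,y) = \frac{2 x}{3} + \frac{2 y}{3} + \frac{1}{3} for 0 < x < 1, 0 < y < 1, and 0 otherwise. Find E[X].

E[X] = ∫_0^1 ∫_0^1 x × f(x,y) dy dx
= ∫_0^1 ∫_0^1 x × (\frac{2 x}{3} + \frac{2 y}{3} + \frac{1}{3}) dy dx
= \frac{5}{9}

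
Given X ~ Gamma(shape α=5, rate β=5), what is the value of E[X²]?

Using the identity E[X²] = Var(X) + (E[X])²:
E[X] = 1
Var(X) = \frac{1}{5}
E[X²] = \frac{1}{5} + (1)²
= \frac{6}{5}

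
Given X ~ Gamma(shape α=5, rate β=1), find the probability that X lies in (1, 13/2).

P(1 < X < 13/2) = ∫_{1}^{13/2} f(x) dx
where f(x) = \frac{x^{4} e^{- x}}{24}
= - \frac{19043}{128 e^{\frac{13}{2}}} + \frac{65}{24 e}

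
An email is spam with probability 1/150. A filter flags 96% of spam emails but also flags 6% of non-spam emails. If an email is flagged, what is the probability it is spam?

Let D = the rare event, + = positive/flagged.
P(D) = 1/150
P(+|D) = 96/100 = 24/25
P(+|D') = 6/100 = 3/50
P(+) = P(+|D)P(D) + P(+|D')P(D')
     = \frac{24}{25} × \frac{1}{150} + \frac{3}{50} × \frac{149}{150}
     = \frac{33}{500}
P(D|+) = P(+|D)P(D)/P(+) = \frac{16}{165}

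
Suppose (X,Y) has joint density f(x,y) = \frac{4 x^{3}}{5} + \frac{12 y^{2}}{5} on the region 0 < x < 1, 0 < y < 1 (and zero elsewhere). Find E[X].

E[X] = ∫_0^1 ∫_0^1 x × f(x,y) dy dx
= ∫_0^1 ∫_0^1 x × (\frac{4 x^{3}}{5} + \frac{12 y^{2}}{5}) dy dx
= \frac{14}{25}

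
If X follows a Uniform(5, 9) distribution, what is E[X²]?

Using the identity E[X²] = Var(X) + (E[X])²:
E[X] = 7
Var(X) = \frac{4}{3}
E[X²] = \frac{4}{3} + (7)²
= \frac{151}{3}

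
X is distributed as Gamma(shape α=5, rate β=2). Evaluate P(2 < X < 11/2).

P(2 < X < 11/2) = ∫_{2}^{11/2} f(x) dx
where f(x) = \frac{4 x^{4} e^{- 2 x}}{3}
= \frac{-21705 + 824 e^{7}}{24 e^{11}}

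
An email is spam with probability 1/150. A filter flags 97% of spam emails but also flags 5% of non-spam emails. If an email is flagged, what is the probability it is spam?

Let D = the rare event, + = positive/flagged.
P(D) = 1/150
P(+|D) = 97/100
P(+|D') = 5/100 = 1/20
P(+) = P(+|D)P(D) + P(+|D')P(D')
     = \frac{97}{100} × \frac{1}{150} + \frac{1}{20} × \frac{149}{150}
     = \frac{421}{7500}
P(D|+) = P(+|D)P(D)/P(+) = \frac{97}{842}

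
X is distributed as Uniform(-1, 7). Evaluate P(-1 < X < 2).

P(-1 < X < 2) = ∫_{-1}^{2} f(x) dx
where f(x) = \frac{1}{8}
= \frac{3}{8}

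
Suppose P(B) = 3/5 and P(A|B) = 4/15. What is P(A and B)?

By definition, P(A|B) = P(A ∩ B) / P(B)
So P(A ∩ B) = P(A|B) × P(B)
= 4/15 × 3/5
= 4/25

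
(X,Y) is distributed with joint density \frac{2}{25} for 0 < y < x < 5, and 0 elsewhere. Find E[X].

f_X(x) = ∫_0^x \frac{2}{25} dy = \frac{2 x}{25}
E[X] = ∫_0^5 x × (\frac{2 x}{25}) dx = \frac{10}{3}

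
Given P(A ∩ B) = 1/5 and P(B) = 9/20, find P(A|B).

P(A|B) = P(A ∩ B) / P(B)
= (1/5) / (9/20)
= 4/9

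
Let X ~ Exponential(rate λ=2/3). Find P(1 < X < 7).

P(1 < X < 7) = ∫_{1}^{7} f(x) dx
where f(x) = \frac{2 e^{- \frac{2 x}{3}}}{3}
= - \frac{1 - e^{4}}{e^{\frac{14}{3}}}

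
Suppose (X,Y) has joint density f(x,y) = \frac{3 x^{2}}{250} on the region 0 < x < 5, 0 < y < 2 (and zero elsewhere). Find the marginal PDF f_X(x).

f_X(x) = ∫_0^2 f(x,y) dy
= ∫_0^2 \frac{3 x^{2}}{250} dy
= \frac{3 x^{2}}{125} for 0 < x < 5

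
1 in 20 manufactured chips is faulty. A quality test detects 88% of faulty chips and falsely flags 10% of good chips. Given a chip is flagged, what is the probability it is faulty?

Let D = the rare event, + = positive/flagged.
P(D) = 1/20
P(+|D) = 88/100 = 22/25
P(+|D') = 10/100 = 1/10
P(+) = P(+|D)P(D) + P(+|D')P(D')
     = \frac{22}{25} × \frac{1}{20} + \frac{1}{10} × \frac{19}{20}
     = \frac{139}{1000}
P(D|+) = P(+|D)P(D)/P(+) = \frac{44}{139}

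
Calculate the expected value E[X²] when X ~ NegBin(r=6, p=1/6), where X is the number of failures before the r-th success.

Using the identity E[X²] = Var(X) + (E[X])²:
E[X] = 30
Var(X) = 180
E[X²] = 180 + (30)²
= 1080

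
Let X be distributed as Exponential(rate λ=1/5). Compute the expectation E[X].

For X ~ Exponential(rate λ=1/5), the expected value is:
E[X] = 5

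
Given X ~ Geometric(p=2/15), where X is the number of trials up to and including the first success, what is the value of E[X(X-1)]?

E[X(X-1)] = E[X² - X] = E[X²] - E[X]
E[X] = \frac{15}{2}
E[X²] = Var(X) + (E[X])² = \frac{195}{4} + (\frac{15}{2})² = 105
E[X(X-1)] = 105 - \frac{15}{2} = \frac{195}{2}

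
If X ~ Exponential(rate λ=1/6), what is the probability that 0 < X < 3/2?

P(0 < X < 3/2) = ∫_{0}^{3/2} f(x) dx
where f(x) = \frac{e^{- \frac{x}{6}}}{6}
= 1 - e^{- \frac{1}{4}}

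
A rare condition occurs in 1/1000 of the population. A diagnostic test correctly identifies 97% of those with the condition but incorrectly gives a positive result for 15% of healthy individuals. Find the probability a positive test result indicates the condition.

Let D = the rare event, + = positive/flagged.
P(D) = 1/1000
P(+|D) = 97/100
P(+|D') = 15/100 = 3/20
P(+) = P(+|D)P(D) + P(+|D')P(D')
     = \frac{97}{100} × \frac{1}{1000} + \frac{3}{20} × \frac{999}{1000}
     = \frac{7541}{50000}
P(D|+) = P(+|D)P(D)/P(+) = \frac{97}{15082}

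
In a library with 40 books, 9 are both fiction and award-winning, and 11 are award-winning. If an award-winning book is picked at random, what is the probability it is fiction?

P(A ∩ B) = 9/40
P(B) = 11/40
P(A|B) = P(A ∩ B) / P(B) = (9/40) / (11/40) = 9/11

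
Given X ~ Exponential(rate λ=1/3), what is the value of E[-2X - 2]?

For X ~ Exponential(rate λ=1/3):
E[X] = 3
E[-2X - 2] = -2 × E[X] - 2 = -8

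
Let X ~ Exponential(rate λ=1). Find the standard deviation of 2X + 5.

For X ~ Exponential(rate λ=1):
Var(X) = 1
SD(X) = √(Var(X)) = √(1) = 1
SD(2X + 5) = |2| × SD(X) = 2 × 1 = 2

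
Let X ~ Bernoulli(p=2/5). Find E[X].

For X ~ Bernoulli(p=2/5), the expected value is:
E[X] = \frac{2}{5}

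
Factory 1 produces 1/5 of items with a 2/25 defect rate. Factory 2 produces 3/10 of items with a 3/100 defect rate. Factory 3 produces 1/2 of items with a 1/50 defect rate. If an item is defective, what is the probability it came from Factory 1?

Using Bayes' theorem:
P(F1) = 1/5, P(D|F1) = 2/25
P(F2) = 3/10, P(D|F2) = 3/100
P(F3) = 1/2, P(D|F3) = 1/50
P(D) = P(D|F1)P(F1) + P(D|F2)P(F2) + P(D|F3)P(F3)
     = \frac{7}{200}
P(F1|D) = P(D|F1)P(F1) / P(D)
= \frac{16}{35}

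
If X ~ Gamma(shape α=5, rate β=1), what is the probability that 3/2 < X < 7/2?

P(3/2 < X < 7/2) = ∫_{3/2}^{7/2} f(x) dx
where f(x) = \frac{x^{4} e^{- x}}{24}
= \frac{-3075 + 563 e^{2}}{128 e^{\frac{7}{2}}}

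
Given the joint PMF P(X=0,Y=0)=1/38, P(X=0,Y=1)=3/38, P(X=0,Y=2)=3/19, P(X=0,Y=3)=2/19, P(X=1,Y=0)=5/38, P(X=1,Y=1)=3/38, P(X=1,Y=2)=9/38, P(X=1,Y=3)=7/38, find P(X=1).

P(X=1) = P(X=1,Y=0) + P(X=1,Y=1) + P(X=1,Y=2) + P(X=1,Y=3)
= 5/38 + 3/38 + 9/38 + 7/38
= 12/19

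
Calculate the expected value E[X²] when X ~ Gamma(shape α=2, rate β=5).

Using the identity E[X²] = Var(X) + (E[X])²:
E[X] = \frac{2}{5}
Var(X) = \frac{2}{25}
E[X²] = \frac{2}{25} + (\frac{2}{5})²
= \frac{6}{25}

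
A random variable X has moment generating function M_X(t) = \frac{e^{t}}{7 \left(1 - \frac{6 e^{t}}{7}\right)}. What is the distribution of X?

The MGF M(t) = \frac{e^{t}}{7 \left(1 - \frac{6 e^{t}}{7}\right)} is the standard form for the Geometric distribution.
Comparing with the known MGF formula identifies: Geometric(p=1/7), X = trial number of first success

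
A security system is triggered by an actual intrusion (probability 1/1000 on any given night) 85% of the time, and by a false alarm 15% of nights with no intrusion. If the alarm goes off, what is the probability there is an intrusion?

Let D = the rare event, + = positive/flagged.
P(D) = 1/1000
P(+|D) = 85/100 = 17/20
P(+|D') = 15/100 = 3/20
P(+) = P(+|D)P(D) + P(+|D')P(D')
     = \frac{17}{20} × \frac{1}{1000} + \frac{3}{20} × \frac{999}{1000}
     = \frac{1507}{10000}
P(D|+) = P(+|D)P(D)/P(+) = \frac{17}{3014}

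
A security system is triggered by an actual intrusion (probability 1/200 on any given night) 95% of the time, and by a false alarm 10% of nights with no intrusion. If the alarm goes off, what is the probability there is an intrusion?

Let D = the rare event, + = positive/flagged.
P(D) = 1/200
P(+|D) = 95/100 = 19/20
P(+|D') = 10/100 = 1/10
P(+) = P(+|D)P(D) + P(+|D')P(D')
     = \frac{19}{20} × \frac{1}{200} + \frac{1}{10} × \frac{199}{200}
     = \frac{417}{4000}
P(D|+) = P(+|D)P(D)/P(+) = \frac{19}{417}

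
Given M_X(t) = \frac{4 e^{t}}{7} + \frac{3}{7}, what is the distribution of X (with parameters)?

The MGF M(t) = \frac{4 e^{t}}{7} + \frac{3}{7} is the standard form for the Bernoulli distribution.
Comparing with the known MGF formula identifies: Bernoulli(p=4/7)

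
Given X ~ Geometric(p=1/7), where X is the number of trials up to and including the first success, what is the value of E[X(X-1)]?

E[X(X-1)] = E[X² - X] = E[X²] - E[X]
E[X] = 7
E[X²] = Var(X) + (E[X])² = 42 + (7)² = 91
E[X(X-1)] = 91 - 7 = 84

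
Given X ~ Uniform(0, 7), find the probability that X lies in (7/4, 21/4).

P(7/4 < X < 21/4) = ∫_{7/4}^{21/4} f(x) dx
where f(x) = \frac{1}{7}
= \frac{1}{2}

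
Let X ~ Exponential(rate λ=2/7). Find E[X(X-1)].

E[X(X-1)] = E[X² - X] = E[X²] - E[X]
E[X] = \frac{7}{2}
E[X²] = Var(X) + (E[X])² = \frac{49}{4} + (\frac{7}{2})² = \frac{49}{2}
E[X(X-1)] = \frac{49}{2} - \frac{7}{2} = 21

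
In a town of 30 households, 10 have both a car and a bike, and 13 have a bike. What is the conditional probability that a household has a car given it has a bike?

P(A ∩ B) = 10/30 = 1/3
P(B) = 13/30
P(A|B) = P(A ∩ B) / P(B) = (1/3) / (13/30) = 10/13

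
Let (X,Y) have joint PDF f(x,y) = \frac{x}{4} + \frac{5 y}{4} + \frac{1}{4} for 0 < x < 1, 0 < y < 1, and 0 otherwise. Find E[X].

E[X] = ∫_0^1 ∫_0^1 x × f(x,y) dy dx
= ∫_0^1 ∫_0^1 x × (\frac{x}{4} + \frac{5 y}{4} + \frac{1}{4}) dy dx
= \frac{25}{48}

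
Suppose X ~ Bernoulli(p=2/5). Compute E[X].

For X ~ Bernoulli(p=2/5), the expected value is:
E[X] = \frac{2}{5}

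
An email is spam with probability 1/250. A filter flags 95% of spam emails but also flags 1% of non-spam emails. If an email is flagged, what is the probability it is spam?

Let D = the rare event, + = positive/flagged.
P(D) = 1/250
P(+|D) = 95/100 = 19/20
P(+|D') = 1/100
P(+) = P(+|D)P(D) + P(+|D')P(D')
     = \frac{19}{20} × \frac{1}{250} + \frac{1}{100} × \frac{249}{250}
     = \frac{43}{3125}
P(D|+) = P(+|D)P(D)/P(+) = \frac{95}{344}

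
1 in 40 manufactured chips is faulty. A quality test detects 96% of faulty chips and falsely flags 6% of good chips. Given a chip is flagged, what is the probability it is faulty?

Let D = the rare event, + = positive/flagged.
P(D) = 1/40
P(+|D) = 96/100 = 24/25
P(+|D') = 6/100 = 3/50
P(+) = P(+|D)P(D) + P(+|D')P(D')
     = \frac{24}{25} × \frac{1}{40} + \frac{3}{50} × \frac{39}{40}
     = \frac{33}{400}
P(D|+) = P(+|D)P(D)/P(+) = \frac{16}{55}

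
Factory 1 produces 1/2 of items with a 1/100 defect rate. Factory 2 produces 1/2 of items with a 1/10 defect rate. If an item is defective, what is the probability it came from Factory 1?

Using Bayes' theorem:
P(F1) = 1/2, P(D|F1) = 1/100
P(F2) = 1/2, P(D|F2) = 1/10
P(D) = P(D|F1)P(F1) + P(D|F2)P(F2)
     = \frac{11}{200}
P(F1|D) = P(D|F1)P(F1) / P(D)
= \frac{1}{11}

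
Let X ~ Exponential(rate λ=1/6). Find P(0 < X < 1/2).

P(0 < X < 1/2) = ∫_{0}^{1/2} f(x) dx
where f(x) = \frac{e^{- \frac{x}{6}}}{6}
= 1 - e^{- \frac{1}{12}}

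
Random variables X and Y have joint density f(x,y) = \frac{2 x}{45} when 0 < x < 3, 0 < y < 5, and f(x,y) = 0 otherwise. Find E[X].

f_X(x) = ∫_0^5 \frac{2 x}{45} dy = \frac{2 x}{9}
E[X] = ∫_0^3 x × (\frac{2 x}{9}) dx = 2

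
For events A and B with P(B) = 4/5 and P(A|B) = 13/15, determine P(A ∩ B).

By definition, P(A|B) = P(A ∩ B) / P(B)
So P(A ∩ B) = P(A|B) × P(B)
= 13/15 × 4/5
= 52/75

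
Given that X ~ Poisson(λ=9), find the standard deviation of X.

For X ~ Poisson(λ=9):
Var(X) = 9
SD(X) = √(Var(X)) = √(9) = 3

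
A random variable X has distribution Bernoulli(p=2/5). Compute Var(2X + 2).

For X ~ Bernoulli(p=2/5):
Var(X) = \frac{6}{25}
Var(2X + 2) = (2)² × Var(X) = 4 × \frac{6}{25} = \frac{24}{25}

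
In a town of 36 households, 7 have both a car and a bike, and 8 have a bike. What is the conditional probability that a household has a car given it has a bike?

P(A ∩ B) = 7/36
P(B) = 8/36 = 2/9
P(A|B) = P(A ∩ B) / P(B) = (7/36) / (2/9) = 7/8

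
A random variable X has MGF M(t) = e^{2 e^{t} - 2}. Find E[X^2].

To find E[X^2], compute M^(2)(0):
M^(1)(t) = 2 e^{t} e^{2 e^{t} - 2}
M^(2)(t) = 4 e^{2 t} e^{2 e^{t} - 2} + 2 e^{t} e^{2 e^{t} - 2}
M^(2)(0) = 6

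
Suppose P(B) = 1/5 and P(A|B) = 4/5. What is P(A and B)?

By definition, P(A|B) = P(A ∩ B) / P(B)
So P(A ∩ B) = P(A|B) × P(B)
= 4/5 × 1/5
= 4/25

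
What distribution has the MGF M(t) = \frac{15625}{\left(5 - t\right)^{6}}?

The MGF M(t) = \frac{15625}{\left(5 - t\right)^{6}} is the standard form for the Gamma distribution.
Comparing with the known MGF formula identifies: Gamma(shape α=6, rate β=5)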